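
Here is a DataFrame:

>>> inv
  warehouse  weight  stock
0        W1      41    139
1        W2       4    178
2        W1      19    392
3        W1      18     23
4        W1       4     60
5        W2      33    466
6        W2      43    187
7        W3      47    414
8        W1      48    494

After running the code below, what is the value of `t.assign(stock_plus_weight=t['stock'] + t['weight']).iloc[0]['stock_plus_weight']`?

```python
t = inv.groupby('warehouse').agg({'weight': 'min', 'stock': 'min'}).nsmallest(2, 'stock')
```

group by warehouse: min(weight), min(stock):
           weight  stock
warehouse               
W1              4     23
W2              4    178
W3             47    414
take 2 rows with smallest stock:
           weight  stock
warehouse               
W1              4     23
W2              4    178
add column stock_plus_weight = t['stock'] + t['weight']:
           weight  stock  stock_plus_weight
warehouse                                  
W1              4     23                 27
W2              4    178                182

27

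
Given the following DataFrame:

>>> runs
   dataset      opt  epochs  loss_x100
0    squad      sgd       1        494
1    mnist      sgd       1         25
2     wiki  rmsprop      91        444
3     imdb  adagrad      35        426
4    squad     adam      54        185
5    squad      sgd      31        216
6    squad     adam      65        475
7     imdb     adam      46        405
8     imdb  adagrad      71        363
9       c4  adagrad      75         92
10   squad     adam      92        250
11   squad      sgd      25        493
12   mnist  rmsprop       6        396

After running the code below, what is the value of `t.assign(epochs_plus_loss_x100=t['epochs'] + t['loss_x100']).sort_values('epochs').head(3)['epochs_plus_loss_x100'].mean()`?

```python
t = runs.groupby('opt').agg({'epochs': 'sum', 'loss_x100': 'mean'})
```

group by opt: sum(epochs), mean(loss_x100):
         epochs   loss_x100
opt                        
adagrad     181  293.666667
adam        257  328.750000
rmsprop      97  420.000000
sgd          58  307.000000
add column epochs_plus_loss_x100 = t['epochs'] + t['loss_x100']:
         epochs   loss_x100  epochs_plus_loss_x100
opt                                               
adagrad     181  293.666667             474.666667
adam        257  328.750000             585.750000
rmsprop      97  420.000000             517.000000
sgd          58  307.000000             365.000000
sort by epochs:
         epochs   loss_x100  epochs_plus_loss_x100
opt                                               
sgd          58  307.000000             365.000000
rmsprop      97  420.000000             517.000000
adagrad     181  293.666667             474.666667
adam        257  328.750000             585.750000
take first 3 rows:
         epochs   loss_x100  epochs_plus_loss_x100
opt                                               
sgd          58  307.000000             365.000000
rmsprop      97  420.000000             517.000000
adagrad     181  293.666667             474.666667
Reading off the mean of column 'epochs_plus_loss_x100', we get 452.222222222.

452.222222222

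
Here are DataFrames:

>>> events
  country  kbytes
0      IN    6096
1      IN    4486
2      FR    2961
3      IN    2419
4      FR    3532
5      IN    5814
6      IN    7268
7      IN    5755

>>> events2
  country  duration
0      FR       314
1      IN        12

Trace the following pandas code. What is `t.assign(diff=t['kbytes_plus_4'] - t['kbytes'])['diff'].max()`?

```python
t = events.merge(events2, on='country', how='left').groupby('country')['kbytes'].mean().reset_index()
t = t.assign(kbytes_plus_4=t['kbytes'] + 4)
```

merge on 'country' (how='left') → 8 rows:
  country  kbytes  duration
0      IN    6096        12
1      IN    4486        12
2      FR    2961       314
3      IN    2419        12
4      FR    3532       314
5      IN    5814        12
6      IN    7268        12
7      IN    5755        12
group by country, mean of kbytes:
country
FR    3246.500000
IN    5306.333333
Name: kbytes, dtype: float64
reset_index():
  country       kbytes
0      FR  3246.500000
1      IN  5306.333333
add column kbytes_plus_4 = t['kbytes'] + 4:
  country       kbytes  kbytes_plus_4
0      FR  3246.500000    3250.500000
1      IN  5306.333333    5310.333333
add column diff = t['kbytes_plus_4'] - t['kbytes']:
  country       kbytes  kbytes_plus_4  diff
0      FR  3246.500000    3250.500000   4.0
1      IN  5306.333333    5310.333333   4.0
Taking the max of column 'diff' gives 4.0.

4.0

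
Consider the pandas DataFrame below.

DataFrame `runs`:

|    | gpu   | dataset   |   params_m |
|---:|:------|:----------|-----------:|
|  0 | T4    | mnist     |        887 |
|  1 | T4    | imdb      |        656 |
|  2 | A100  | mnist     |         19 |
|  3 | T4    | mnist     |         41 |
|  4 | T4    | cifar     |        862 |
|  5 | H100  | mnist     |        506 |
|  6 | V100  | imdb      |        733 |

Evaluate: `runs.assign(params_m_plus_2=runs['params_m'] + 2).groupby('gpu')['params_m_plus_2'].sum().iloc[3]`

735

add column params_m_plus_2 = runs['params_m'] + 2:
    gpu dataset  params_m  params_m_plus_2
0    T4   mnist       887              889
1    T4    imdb       656              658
2  A100   mnist        19               21
3    T4   mnist        41               43
4    T4   cifar       862              864
5  H100   mnist       506              508
6  V100    imdb       733              735
group by gpu, sum of params_m_plus_2:
gpu
A100      21
H100     508
T4      2454
V100     735
Name: params_m_plus_2, dtype: int64
Then the value at position 3: 735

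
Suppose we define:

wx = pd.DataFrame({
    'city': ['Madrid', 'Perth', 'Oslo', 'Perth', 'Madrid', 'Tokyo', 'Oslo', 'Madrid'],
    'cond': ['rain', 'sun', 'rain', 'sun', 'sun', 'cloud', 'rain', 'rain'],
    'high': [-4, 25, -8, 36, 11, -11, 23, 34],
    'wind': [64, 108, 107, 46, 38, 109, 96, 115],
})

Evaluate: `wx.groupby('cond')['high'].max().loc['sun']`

group by cond, max of high:
cond
cloud   -11
rain     34
sun      36
Name: high, dtype: int64
Hence 36.

36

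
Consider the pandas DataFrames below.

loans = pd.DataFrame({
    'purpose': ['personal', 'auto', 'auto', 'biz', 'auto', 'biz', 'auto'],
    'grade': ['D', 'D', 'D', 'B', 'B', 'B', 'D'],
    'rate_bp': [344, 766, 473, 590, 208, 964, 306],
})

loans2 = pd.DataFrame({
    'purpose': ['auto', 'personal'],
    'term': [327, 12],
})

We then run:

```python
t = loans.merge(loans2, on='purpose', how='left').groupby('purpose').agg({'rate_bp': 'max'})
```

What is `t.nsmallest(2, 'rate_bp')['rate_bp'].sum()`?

1110

merge on 'purpose' (how='left') → 7 rows:
    purpose grade  rate_bp   term
0  personal     D      344   12.0
1      auto     D      766  327.0
2      auto     D      473  327.0
3       biz     B      590    NaN
4      auto     B      208  327.0
5       biz     B      964    NaN
6      auto     D      306  327.0
group by purpose, max of rate_bp:
          rate_bp
purpose          
auto          766
biz           964
personal      344
take 2 rows with smallest rate_bp:
          rate_bp
purpose          
personal      344
auto          766
Hence 1110.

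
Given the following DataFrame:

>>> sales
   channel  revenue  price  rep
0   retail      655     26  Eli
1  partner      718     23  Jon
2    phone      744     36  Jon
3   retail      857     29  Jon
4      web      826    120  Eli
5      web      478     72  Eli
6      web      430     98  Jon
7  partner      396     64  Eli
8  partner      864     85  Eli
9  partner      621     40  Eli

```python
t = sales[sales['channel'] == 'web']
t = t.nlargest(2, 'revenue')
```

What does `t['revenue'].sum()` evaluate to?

1304

filter rows where channel == 'web':
  channel  revenue  price  rep
4     web      826    120  Eli
5     web      478     72  Eli
6     web      430     98  Jon
take 2 rows with largest revenue:
  channel  revenue  price  rep
4     web      826    120  Eli
5     web      478     72  Eli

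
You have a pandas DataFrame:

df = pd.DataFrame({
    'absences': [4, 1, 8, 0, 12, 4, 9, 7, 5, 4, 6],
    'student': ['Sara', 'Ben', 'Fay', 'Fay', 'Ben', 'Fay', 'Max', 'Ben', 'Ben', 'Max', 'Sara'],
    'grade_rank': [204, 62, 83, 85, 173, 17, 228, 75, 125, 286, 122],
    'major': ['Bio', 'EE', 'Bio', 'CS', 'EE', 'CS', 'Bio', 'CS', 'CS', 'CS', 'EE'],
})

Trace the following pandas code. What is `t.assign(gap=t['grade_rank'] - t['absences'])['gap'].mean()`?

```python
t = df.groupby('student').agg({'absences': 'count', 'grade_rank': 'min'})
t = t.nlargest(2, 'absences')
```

group by student: count(absences), min(grade_rank):
         absences  grade_rank
student                      
Ben             4          62
Fay             3          17
Max             2         228
Sara            2         122
take 2 rows with largest absences:
         absences  grade_rank
student                      
Ben             4          62
Fay             3          17
add column gap = t['grade_rank'] - t['absences']:
         absences  grade_rank  gap
student                           
Ben             4          62   58
Fay             3          17   14

36.0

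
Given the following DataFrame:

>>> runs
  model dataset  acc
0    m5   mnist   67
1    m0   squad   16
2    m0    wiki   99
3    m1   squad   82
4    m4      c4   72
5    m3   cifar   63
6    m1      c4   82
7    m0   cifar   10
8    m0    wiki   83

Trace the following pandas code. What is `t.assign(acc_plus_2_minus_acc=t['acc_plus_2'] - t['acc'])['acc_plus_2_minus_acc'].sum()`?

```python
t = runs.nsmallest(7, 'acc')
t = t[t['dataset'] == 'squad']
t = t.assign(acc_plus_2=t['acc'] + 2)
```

take 7 rows with smallest acc:
  model dataset  acc
7    m0   cifar   10
1    m0   squad   16
5    m3   cifar   63
0    m5   mnist   67
4    m4      c4   72
3    m1   squad   82
6    m1      c4   82
filter rows where dataset == 'squad':
  model dataset  acc
1    m0   squad   16
3    m1   squad   82
add column acc_plus_2 = t['acc'] + 2:
  model dataset  acc  acc_plus_2
1    m0   squad   16          18
3    m1   squad   82          84
add column acc_plus_2_minus_acc = t['acc_plus_2'] - t['acc']:
  model dataset  acc  acc_plus_2  acc_plus_2_minus_acc
1    m0   squad   16          18                     2
3    m1   squad   82          84                     2

4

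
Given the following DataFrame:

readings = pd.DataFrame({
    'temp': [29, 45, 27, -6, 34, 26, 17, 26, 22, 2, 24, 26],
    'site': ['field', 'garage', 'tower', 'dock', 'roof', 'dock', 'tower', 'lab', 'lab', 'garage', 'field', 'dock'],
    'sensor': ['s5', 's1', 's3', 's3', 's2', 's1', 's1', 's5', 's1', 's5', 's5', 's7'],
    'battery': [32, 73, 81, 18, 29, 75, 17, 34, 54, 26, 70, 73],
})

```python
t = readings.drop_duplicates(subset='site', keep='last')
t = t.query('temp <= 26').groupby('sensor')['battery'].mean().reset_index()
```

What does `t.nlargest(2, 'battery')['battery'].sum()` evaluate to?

121.0

drop duplicate site (keep=last):
    temp    site sensor  battery
4     34    roof     s2       29
6     17   tower     s1       17
8     22     lab     s1       54
9      2  garage     s5       26
10    24   field     s5       70
11    26    dock     s7       73
filter rows where temp <= 26:
    temp    site sensor  battery
6     17   tower     s1       17
8     22     lab     s1       54
9      2  garage     s5       26
10    24   field     s5       70
11    26    dock     s7       73
group by sensor, mean of battery:
sensor
s1    35.5
s5    48.0
s7    73.0
Name: battery, dtype: float64
reset_index():
  sensor  battery
0     s1     35.5
1     s5     48.0
2     s7     73.0
take 2 rows with largest battery:
  sensor  battery
2     s7     73.0
1     s5     48.0
sum of column 'battery' → 121.0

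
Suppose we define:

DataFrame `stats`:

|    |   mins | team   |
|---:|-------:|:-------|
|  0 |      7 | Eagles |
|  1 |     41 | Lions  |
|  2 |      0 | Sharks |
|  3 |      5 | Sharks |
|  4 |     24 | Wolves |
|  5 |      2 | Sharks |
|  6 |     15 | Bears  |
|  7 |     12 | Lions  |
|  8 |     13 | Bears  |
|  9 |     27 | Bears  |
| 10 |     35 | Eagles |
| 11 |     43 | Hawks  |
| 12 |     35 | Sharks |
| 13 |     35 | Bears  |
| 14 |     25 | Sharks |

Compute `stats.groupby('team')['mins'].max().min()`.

24

group by team, max of mins:
team
Bears     35
Eagles    35
Hawks     43
Lions     41
Sharks    35
Wolves    24
Name: mins, dtype: int64
Then the min of the resulting series: 24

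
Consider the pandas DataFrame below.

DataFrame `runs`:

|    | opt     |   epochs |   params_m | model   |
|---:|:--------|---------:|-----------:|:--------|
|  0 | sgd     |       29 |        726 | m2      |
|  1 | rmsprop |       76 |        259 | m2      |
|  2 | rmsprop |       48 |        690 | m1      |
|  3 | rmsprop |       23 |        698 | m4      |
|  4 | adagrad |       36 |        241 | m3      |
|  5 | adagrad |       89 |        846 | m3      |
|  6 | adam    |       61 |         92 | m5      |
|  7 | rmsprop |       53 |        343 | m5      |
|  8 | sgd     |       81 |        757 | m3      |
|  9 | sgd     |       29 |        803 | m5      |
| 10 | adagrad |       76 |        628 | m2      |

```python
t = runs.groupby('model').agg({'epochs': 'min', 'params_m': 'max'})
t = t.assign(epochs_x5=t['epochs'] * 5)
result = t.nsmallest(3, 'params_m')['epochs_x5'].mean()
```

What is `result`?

166.666666667

group by model: min(epochs), max(params_m):
       epochs  params_m
model                  
m1         48       690
m2         29       726
m3         36       846
m4         23       698
m5         29       803
add column epochs_x5 = t['epochs'] * 5:
       epochs  params_m  epochs_x5
model                             
m1         48       690        240
m2         29       726        145
m3         36       846        180
m4         23       698        115
m5         29       803        145
take 3 rows with smallest params_m:
       epochs  params_m  epochs_x5
model                             
m1         48       690        240
m4         23       698        115
m2         29       726        145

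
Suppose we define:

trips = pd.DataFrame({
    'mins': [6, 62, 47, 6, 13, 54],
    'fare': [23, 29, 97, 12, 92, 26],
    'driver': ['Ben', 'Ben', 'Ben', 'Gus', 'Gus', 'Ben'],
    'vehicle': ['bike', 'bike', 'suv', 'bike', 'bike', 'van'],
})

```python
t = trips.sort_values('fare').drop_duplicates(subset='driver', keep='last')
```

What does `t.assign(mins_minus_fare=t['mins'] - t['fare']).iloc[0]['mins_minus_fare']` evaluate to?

-79

sort by fare:
   mins  fare driver vehicle
3     6    12    Gus    bike
0     6    23    Ben    bike
5    54    26    Ben     van
1    62    29    Ben    bike
4    13    92    Gus    bike
2    47    97    Ben     suv
drop duplicate driver (keep=last):
   mins  fare driver vehicle
4    13    92    Gus    bike
2    47    97    Ben     suv
add column mins_minus_fare = t['mins'] - t['fare']:
   mins  fare driver vehicle  mins_minus_fare
4    13    92    Gus    bike              -79
2    47    97    Ben     suv              -50
So iloc[0]['mins_minus_fare'] = -79.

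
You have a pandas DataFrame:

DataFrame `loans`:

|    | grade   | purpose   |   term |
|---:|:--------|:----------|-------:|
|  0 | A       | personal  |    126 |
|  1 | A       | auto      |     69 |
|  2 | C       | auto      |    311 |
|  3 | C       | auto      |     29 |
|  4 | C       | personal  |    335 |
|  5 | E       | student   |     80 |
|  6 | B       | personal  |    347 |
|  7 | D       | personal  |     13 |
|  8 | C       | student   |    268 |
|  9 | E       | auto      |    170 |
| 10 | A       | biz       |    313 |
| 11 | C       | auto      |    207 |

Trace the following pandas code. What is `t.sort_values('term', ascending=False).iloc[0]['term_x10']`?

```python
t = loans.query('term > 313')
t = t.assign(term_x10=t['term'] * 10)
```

3470

filter rows where term > 313:
  grade   purpose  term
4     C  personal   335
6     B  personal   347
add column term_x10 = t['term'] * 10:
  grade   purpose  term  term_x10
4     C  personal   335      3350
6     B  personal   347      3470
sort by term descending:
  grade   purpose  term  term_x10
6     B  personal   347      3470
4     C  personal   335      3350
value at position 0, column 'term_x10' → 3470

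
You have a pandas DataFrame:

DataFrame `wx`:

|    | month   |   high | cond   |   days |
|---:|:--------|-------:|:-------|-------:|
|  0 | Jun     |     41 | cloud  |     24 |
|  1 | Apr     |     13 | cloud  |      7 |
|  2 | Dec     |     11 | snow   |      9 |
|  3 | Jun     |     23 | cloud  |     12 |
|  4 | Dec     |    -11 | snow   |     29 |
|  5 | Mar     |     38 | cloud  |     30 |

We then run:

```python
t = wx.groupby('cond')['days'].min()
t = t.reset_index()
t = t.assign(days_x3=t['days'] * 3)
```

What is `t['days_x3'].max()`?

27

group by cond, min of days:
cond
cloud    7
snow     9
Name: days, dtype: int64
reset_index():
    cond  days
0  cloud     7
1   snow     9
add column days_x3 = t['days'] * 3:
    cond  days  days_x3
0  cloud     7       21
1   snow     9       27
So max() = 27.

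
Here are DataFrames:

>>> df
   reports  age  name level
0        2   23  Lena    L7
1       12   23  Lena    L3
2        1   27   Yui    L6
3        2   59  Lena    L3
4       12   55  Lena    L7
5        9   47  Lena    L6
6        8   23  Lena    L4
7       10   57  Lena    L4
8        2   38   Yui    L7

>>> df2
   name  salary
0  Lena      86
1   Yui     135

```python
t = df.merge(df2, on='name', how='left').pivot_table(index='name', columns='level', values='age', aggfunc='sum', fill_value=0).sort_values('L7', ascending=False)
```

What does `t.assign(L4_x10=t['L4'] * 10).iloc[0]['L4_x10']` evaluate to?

800

merge on 'name' (how='left') → 9 rows:
   reports  age  name level  salary
0        2   23  Lena    L7      86
1       12   23  Lena    L3      86
2        1   27   Yui    L6     135
3        2   59  Lena    L3      86
4       12   55  Lena    L7      86
5        9   47  Lena    L6      86
6        8   23  Lena    L4      86
7       10   57  Lena    L4      86
8        2   38   Yui    L7     135
pivot: rows=name, cols=level, sum(age):
level  L3  L4  L6  L7
name                 
Lena   82  80  47  78
Yui     0   0  27  38
sort by L7 descending:
level  L3  L4  L6  L7
name                 
Lena   82  80  47  78
Yui     0   0  27  38
add column L4_x10 = t['L4'] * 10:
level  L3  L4  L6  L7  L4_x10
name                         
Lena   82  80  47  78     800
Yui     0   0  27  38       0
Reading off the value at position 0, column 'L4_x10', we get 800.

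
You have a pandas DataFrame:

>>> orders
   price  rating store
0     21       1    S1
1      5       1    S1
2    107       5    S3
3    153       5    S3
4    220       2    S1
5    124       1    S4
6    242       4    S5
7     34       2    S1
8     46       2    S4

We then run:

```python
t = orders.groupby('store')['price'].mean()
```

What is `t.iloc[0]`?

group by store, mean of price:
store
S1     70.0
S3    130.0
S4     85.0
S5    242.0
Name: price, dtype: float64
Reading off the value at position 0, we get 70.0.

70.0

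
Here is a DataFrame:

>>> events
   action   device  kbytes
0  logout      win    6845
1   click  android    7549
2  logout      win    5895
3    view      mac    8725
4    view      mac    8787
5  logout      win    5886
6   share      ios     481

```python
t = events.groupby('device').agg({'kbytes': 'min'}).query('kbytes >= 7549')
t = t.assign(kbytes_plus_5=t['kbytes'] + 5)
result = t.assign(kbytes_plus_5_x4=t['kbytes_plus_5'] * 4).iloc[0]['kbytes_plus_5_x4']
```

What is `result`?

30216

group by device, min of kbytes:
         kbytes
device         
android    7549
ios         481
mac        8725
win        5886
filter rows where kbytes >= 7549:
         kbytes
device         
android    7549
mac        8725
add column kbytes_plus_5 = t['kbytes'] + 5:
         kbytes  kbytes_plus_5
device                        
android    7549           7554
mac        8725           8730
add column kbytes_plus_5_x4 = t['kbytes_plus_5'] * 4:
         kbytes  kbytes_plus_5  kbytes_plus_5_x4
device                                          
android    7549           7554             30216
mac        8725           8730             34920
The value at position 0, column 'kbytes_plus_5_x4' is 30216.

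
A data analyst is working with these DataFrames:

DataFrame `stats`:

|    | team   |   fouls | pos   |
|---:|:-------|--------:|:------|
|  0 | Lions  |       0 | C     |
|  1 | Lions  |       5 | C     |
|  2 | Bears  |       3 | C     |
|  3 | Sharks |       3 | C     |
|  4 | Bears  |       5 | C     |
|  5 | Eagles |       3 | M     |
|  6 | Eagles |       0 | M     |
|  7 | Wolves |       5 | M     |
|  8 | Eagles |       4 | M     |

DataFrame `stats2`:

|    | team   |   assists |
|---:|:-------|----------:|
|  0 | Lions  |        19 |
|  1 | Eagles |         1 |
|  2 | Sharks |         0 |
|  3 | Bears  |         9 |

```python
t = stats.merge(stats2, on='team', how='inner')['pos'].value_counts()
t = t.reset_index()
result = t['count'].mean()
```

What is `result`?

merge on 'team' (how='inner') → 8 rows:
     team  fouls pos  assists
0   Lions      0   C       19
1   Lions      5   C       19
2   Bears      3   C        9
3  Sharks      3   C        0
4   Bears      5   C        9
5  Eagles      3   M        1
6  Eagles      0   M        1
7  Eagles      4   M        1
value_counts of pos:
pos
C    5
M    3
Name: count, dtype: int64
reset_index():
  pos  count
0   C      5
1   M      3
So mean() = 4.0.

4.0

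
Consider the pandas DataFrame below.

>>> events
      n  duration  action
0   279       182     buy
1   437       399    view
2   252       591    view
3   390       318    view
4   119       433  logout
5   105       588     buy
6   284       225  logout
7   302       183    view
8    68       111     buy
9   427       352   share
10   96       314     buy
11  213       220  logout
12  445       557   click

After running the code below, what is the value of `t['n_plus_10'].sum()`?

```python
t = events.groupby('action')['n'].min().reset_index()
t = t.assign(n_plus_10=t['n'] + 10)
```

group by action, min of n:
action
buy        68
click     445
logout    119
share     427
view      252
Name: n, dtype: int64
reset_index():
   action    n
0     buy   68
1   click  445
2  logout  119
3   share  427
4    view  252
add column n_plus_10 = t['n'] + 10:
   action    n  n_plus_10
0     buy   68         78
1   click  445        455
2  logout  119        129
3   share  427        437
4    view  252        262
Then the sum of column 'n_plus_10': 1361

1361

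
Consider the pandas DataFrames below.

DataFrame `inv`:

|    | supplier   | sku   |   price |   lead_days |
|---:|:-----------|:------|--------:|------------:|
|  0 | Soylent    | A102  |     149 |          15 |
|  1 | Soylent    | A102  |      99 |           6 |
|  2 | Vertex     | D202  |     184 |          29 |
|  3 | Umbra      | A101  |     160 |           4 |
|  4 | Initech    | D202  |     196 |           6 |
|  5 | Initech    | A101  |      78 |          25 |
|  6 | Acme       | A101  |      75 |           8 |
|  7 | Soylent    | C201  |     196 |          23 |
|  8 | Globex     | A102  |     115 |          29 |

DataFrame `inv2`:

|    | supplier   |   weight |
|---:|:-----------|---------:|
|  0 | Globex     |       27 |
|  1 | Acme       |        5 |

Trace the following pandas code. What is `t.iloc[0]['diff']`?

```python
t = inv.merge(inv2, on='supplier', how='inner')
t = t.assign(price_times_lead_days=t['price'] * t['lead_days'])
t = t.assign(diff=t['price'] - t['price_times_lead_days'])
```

merge on 'supplier' (how='inner') → 2 rows:
  supplier   sku  price  lead_days  weight
0     Acme  A101     75          8       5
1   Globex  A102    115         29      27
add column price_times_lead_days = t['price'] * t['lead_days']:
  supplier   sku  price  lead_days  weight  price_times_lead_days
0     Acme  A101     75          8       5                    600
1   Globex  A102    115         29      27                   3335
add column diff = t['price'] - t['price_times_lead_days']:
  supplier   sku  price  lead_days  weight  price_times_lead_days  diff
0     Acme  A101     75          8       5                    600  -525
1   Globex  A102    115         29      27                   3335 -3220

-525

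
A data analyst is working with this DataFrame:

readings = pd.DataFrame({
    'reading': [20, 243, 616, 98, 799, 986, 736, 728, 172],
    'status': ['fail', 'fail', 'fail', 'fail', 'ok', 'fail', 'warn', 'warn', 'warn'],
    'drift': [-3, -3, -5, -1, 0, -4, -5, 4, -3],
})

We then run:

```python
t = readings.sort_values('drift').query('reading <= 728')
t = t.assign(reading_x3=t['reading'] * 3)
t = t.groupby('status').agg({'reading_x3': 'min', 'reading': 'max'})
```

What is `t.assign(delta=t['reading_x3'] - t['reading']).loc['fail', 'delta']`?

sort by drift:
   reading status  drift
2      616   fail     -5
6      736   warn     -5
5      986   fail     -4
0       20   fail     -3
1      243   fail     -3
8      172   warn     -3
3       98   fail     -1
4      799     ok      0
7      728   warn      4
filter rows where reading <= 728:
   reading status  drift
2      616   fail     -5
0       20   fail     -3
1      243   fail     -3
8      172   warn     -3
3       98   fail     -1
7      728   warn      4
add column reading_x3 = t['reading'] * 3:
   reading status  drift  reading_x3
2      616   fail     -5        1848
0       20   fail     -3          60
1      243   fail     -3         729
8      172   warn     -3         516
3       98   fail     -1         294
7      728   warn      4        2184
group by status: min(reading_x3), max(reading):
        reading_x3  reading
status                     
fail            60      616
warn           516      728
add column delta = t['reading_x3'] - t['reading']:
        reading_x3  reading  delta
status                            
fail            60      616   -556
warn           516      728   -212
Reading off the value at row 'fail', column 'delta', we get -556.

-556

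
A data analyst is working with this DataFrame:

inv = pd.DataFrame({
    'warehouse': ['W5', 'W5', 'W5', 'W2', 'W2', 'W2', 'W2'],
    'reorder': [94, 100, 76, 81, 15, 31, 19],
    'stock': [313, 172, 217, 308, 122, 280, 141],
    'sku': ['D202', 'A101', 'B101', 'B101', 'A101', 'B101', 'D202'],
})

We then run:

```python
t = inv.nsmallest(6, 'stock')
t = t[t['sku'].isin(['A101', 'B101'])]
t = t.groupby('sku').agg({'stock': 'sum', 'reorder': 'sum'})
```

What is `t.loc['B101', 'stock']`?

805

take 6 rows with smallest stock:
  warehouse  reorder  stock   sku
4        W2       15    122  A101
6        W2       19    141  D202
1        W5      100    172  A101
2        W5       76    217  B101
5        W2       31    280  B101
3        W2       81    308  B101
filter rows where sku in ['A101', 'B101']:
  warehouse  reorder  stock   sku
4        W2       15    122  A101
1        W5      100    172  A101
2        W5       76    217  B101
5        W2       31    280  B101
3        W2       81    308  B101
group by sku: sum(stock), sum(reorder):
      stock  reorder
sku                 
A101    294      115
B101    805      188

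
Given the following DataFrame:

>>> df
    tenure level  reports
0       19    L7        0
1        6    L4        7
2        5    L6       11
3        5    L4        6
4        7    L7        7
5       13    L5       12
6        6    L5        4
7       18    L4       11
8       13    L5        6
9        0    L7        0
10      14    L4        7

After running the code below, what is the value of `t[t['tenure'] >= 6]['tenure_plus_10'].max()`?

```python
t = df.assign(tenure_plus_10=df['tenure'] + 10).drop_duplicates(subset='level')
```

add column tenure_plus_10 = df['tenure'] + 10:
    tenure level  reports  tenure_plus_10
0       19    L7        0              29
1        6    L4        7              16
2        5    L6       11              15
3        5    L4        6              15
4        7    L7        7              17
5       13    L5       12              23
6        6    L5        4              16
7       18    L4       11              28
8       13    L5        6              23
9        0    L7        0              10
10      14    L4        7              24
drop duplicate level (keep=first):
   tenure level  reports  tenure_plus_10
0      19    L7        0              29
1       6    L4        7              16
2       5    L6       11              15
5      13    L5       12              23
filter rows where tenure >= 6:
   tenure level  reports  tenure_plus_10
0      19    L7        0              29
1       6    L4        7              16
5      13    L5       12              23
Taking the max of column 'tenure_plus_10' gives 29.

29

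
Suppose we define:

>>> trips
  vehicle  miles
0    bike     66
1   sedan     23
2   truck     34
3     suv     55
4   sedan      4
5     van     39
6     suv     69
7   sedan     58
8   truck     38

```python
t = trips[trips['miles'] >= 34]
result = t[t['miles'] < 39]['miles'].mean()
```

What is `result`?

filter rows where miles >= 34:
  vehicle  miles
0    bike     66
2   truck     34
3     suv     55
5     van     39
6     suv     69
7   sedan     58
8   truck     38
filter rows where miles < 39:
  vehicle  miles
2   truck     34
8   truck     38
The mean of column 'miles' is 36.0.

36.0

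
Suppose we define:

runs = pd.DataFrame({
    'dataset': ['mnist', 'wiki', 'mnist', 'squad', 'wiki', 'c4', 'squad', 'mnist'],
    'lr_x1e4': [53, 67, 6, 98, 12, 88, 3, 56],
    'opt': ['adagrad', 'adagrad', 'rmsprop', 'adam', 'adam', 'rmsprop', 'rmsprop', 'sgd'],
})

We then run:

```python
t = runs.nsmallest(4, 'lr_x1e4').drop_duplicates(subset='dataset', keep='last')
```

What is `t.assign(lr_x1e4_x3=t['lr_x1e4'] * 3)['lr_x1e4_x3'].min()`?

take 4 rows with smallest lr_x1e4:
  dataset  lr_x1e4      opt
6   squad        3  rmsprop
2   mnist        6  rmsprop
4    wiki       12     adam
0   mnist       53  adagrad
drop duplicate dataset (keep=last):
  dataset  lr_x1e4      opt
6   squad        3  rmsprop
4    wiki       12     adam
0   mnist       53  adagrad
add column lr_x1e4_x3 = t['lr_x1e4'] * 3:
  dataset  lr_x1e4      opt  lr_x1e4_x3
6   squad        3  rmsprop           9
4    wiki       12     adam          36
0   mnist       53  adagrad         159
Finally, min of column 'lr_x1e4_x3' = 9.

9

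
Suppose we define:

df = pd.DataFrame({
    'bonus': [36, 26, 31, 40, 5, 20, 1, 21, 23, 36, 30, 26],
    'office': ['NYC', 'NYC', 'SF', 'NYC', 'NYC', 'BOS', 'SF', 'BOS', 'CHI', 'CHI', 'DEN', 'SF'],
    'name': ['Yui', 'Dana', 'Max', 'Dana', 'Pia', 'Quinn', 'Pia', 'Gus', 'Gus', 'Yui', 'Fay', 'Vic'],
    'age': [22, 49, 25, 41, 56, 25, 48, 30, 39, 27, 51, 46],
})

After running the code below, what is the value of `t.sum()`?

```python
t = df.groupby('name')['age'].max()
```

318

group by name, max of age:
name
Dana     49
Fay      51
Gus      39
Max      25
Pia      56
Quinn    25
Vic      46
Yui      27
Name: age, dtype: int64
Then the sum of the resulting series: 318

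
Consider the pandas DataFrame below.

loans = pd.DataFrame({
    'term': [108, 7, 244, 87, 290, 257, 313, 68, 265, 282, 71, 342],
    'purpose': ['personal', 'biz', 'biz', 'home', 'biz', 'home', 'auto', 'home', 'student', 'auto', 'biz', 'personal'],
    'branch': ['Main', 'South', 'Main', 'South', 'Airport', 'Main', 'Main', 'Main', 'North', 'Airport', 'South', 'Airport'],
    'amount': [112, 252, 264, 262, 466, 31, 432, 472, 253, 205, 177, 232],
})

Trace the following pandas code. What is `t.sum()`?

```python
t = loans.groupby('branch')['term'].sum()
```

2334

group by branch, sum of term:
branch
Airport    914
Main       990
North      265
South      165
Name: term, dtype: int64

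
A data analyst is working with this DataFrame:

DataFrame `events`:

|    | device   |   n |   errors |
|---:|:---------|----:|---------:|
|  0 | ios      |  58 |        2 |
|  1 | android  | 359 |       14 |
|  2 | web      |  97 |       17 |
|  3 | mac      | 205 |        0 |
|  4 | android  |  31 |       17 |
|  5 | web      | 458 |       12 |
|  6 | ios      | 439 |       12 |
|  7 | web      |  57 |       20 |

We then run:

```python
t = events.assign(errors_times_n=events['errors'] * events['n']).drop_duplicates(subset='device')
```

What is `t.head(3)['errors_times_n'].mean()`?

2263.66666667

add column errors_times_n = events['errors'] * events['n']:
    device    n  errors  errors_times_n
0      ios   58       2             116
1  android  359      14            5026
2      web   97      17            1649
3      mac  205       0               0
4  android   31      17             527
5      web  458      12            5496
6      ios  439      12            5268
7      web   57      20            1140
drop duplicate device (keep=first):
    device    n  errors  errors_times_n
0      ios   58       2             116
1  android  359      14            5026
2      web   97      17            1649
3      mac  205       0               0
take first 3 rows:
    device    n  errors  errors_times_n
0      ios   58       2             116
1  android  359      14            5026
2      web   97      17            1649
Reading off the mean of column 'errors_times_n', we get 2263.66666667.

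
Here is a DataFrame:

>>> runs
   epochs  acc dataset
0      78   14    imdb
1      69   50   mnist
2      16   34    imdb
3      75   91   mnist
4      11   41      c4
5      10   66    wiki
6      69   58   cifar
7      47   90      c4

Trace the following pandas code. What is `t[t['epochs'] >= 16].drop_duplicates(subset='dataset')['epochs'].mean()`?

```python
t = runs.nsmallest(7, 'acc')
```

take 7 rows with smallest acc:
   epochs  acc dataset
0      78   14    imdb
2      16   34    imdb
4      11   41      c4
1      69   50   mnist
6      69   58   cifar
5      10   66    wiki
7      47   90      c4
filter rows where epochs >= 16:
   epochs  acc dataset
0      78   14    imdb
2      16   34    imdb
1      69   50   mnist
6      69   58   cifar
7      47   90      c4
drop duplicate dataset (keep=first):
   epochs  acc dataset
0      78   14    imdb
1      69   50   mnist
6      69   58   cifar
7      47   90      c4

65.75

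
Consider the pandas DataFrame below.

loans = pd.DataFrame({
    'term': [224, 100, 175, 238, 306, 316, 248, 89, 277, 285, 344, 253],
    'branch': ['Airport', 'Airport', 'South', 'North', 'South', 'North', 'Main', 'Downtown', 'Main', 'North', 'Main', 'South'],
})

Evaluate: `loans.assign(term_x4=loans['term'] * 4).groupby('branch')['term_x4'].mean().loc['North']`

1118.66666667

add column term_x4 = loans['term'] * 4:
    term    branch  term_x4
0    224   Airport      896
1    100   Airport      400
2    175     South      700
3    238     North      952
4    306     South     1224
5    316     North     1264
6    248      Main      992
7     89  Downtown      356
8    277      Main     1108
9    285     North     1140
10   344      Main     1376
11   253     South     1012
group by branch, mean of term_x4:
branch
Airport      648.000000
Downtown     356.000000
Main        1158.666667
North       1118.666667
South        978.666667
Name: term_x4, dtype: float64
Then the value at index 'North': 1118.66666667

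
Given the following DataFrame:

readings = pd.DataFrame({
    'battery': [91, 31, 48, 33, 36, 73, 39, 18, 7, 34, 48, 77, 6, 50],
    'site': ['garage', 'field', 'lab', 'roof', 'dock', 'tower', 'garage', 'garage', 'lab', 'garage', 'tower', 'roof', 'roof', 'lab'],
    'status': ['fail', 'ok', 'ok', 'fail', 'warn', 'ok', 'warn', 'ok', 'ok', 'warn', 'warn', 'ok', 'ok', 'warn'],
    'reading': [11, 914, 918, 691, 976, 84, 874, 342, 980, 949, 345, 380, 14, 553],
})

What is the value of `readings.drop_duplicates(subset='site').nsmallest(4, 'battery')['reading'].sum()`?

3499

drop duplicate site (keep=first):
   battery    site status  reading
0       91  garage   fail       11
1       31   field     ok      914
2       48     lab     ok      918
3       33    roof   fail      691
4       36    dock   warn      976
5       73   tower     ok       84
take 4 rows with smallest battery:
   battery   site status  reading
1       31  field     ok      914
3       33   roof   fail      691
4       36   dock   warn      976
2       48    lab     ok      918
sum of column 'reading' → 3499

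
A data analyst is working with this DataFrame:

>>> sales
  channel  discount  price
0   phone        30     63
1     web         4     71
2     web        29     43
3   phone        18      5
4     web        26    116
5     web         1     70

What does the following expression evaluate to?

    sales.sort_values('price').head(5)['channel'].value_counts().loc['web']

sort by price:
  channel  discount  price
3   phone        18      5
2     web        29     43
0   phone        30     63
5     web         1     70
1     web         4     71
4     web        26    116
take first 5 rows:
  channel  discount  price
3   phone        18      5
2     web        29     43
0   phone        30     63
5     web         1     70
1     web         4     71
value_counts of channel:
channel
web      3
phone    2
Name: count, dtype: int64
So loc['web'] = 3.

3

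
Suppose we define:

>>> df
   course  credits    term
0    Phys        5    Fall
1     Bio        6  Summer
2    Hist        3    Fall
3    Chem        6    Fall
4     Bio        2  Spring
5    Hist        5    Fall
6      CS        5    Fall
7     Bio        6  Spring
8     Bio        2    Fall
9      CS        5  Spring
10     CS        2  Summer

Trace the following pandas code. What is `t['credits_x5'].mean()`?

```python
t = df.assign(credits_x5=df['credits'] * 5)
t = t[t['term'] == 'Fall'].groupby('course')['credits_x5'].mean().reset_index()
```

22.0

add column credits_x5 = df['credits'] * 5:
   course  credits    term  credits_x5
0    Phys        5    Fall          25
1     Bio        6  Summer          30
2    Hist        3    Fall          15
3    Chem        6    Fall          30
4     Bio        2  Spring          10
5    Hist        5    Fall          25
6      CS        5    Fall          25
7     Bio        6  Spring          30
8     Bio        2    Fall          10
9      CS        5  Spring          25
10     CS        2  Summer          10
filter rows where term == 'Fall':
  course  credits  term  credits_x5
0   Phys        5  Fall          25
2   Hist        3  Fall          15
3   Chem        6  Fall          30
5   Hist        5  Fall          25
6     CS        5  Fall          25
8    Bio        2  Fall          10
group by course, mean of credits_x5:
course
Bio     10.0
CS      25.0
Chem    30.0
Hist    20.0
Phys    25.0
Name: credits_x5, dtype: float64
reset_index():
  course  credits_x5
0    Bio        10.0
1     CS        25.0
2   Chem        30.0
3   Hist        20.0
4   Phys        25.0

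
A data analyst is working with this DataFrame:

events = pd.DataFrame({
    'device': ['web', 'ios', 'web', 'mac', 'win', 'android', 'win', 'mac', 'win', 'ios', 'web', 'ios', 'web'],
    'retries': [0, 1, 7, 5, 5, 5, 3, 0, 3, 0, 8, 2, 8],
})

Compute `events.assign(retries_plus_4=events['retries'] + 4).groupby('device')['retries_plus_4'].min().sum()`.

add column retries_plus_4 = events['retries'] + 4:
     device  retries  retries_plus_4
0       web        0               4
1       ios        1               5
2       web        7              11
3       mac        5               9
4       win        5               9
5   android        5               9
6       win        3               7
7       mac        0               4
8       win        3               7
9       ios        0               4
10      web        8              12
11      ios        2               6
12      web        8              12
group by device, min of retries_plus_4:
device
android    9
ios        4
mac        4
web        4
win        7
Name: retries_plus_4, dtype: int64
The sum of the resulting series is 28.

28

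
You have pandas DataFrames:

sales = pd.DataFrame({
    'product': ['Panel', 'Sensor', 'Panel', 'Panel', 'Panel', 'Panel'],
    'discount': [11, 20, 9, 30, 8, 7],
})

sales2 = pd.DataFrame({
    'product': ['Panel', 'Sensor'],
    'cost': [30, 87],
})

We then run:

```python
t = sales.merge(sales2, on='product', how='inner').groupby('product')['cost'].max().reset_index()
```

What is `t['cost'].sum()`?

117

merge on 'product' (how='inner') → 6 rows:
  product  discount  cost
0   Panel        11    30
1  Sensor        20    87
2   Panel         9    30
3   Panel        30    30
4   Panel         8    30
5   Panel         7    30
group by product, max of cost:
product
Panel     30
Sensor    87
Name: cost, dtype: int64
reset_index():
  product  cost
0   Panel    30
1  Sensor    87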